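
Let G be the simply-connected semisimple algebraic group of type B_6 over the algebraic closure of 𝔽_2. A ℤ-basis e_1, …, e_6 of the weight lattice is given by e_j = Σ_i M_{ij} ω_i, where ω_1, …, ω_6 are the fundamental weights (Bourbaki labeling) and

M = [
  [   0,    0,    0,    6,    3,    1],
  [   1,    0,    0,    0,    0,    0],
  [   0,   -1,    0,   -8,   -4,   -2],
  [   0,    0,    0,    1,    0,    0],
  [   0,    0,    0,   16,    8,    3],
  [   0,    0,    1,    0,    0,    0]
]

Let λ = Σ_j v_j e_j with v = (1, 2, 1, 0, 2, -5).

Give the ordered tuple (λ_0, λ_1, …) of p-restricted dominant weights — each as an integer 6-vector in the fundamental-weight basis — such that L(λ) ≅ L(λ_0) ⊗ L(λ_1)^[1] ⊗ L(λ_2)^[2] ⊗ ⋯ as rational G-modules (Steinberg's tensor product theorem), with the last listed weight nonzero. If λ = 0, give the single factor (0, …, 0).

((1, 1, 0, 0, 1, 1),)

In the fundamental-weight basis, λ has coordinates c = M·v (v = (1, 2, 1, 0, 2, -5)):
  c_1 = 0·1 + 0·2 + 0·1 + 6·0 + 3·2 + (1)·(-5) = 1
  c_2 = 1·1 + 0·2 + 0·1 + 0·0 + 0·2 + (0)·(-5) = 1
  c_3 = 0·1 + (-1)·(2) + 0·1 + (-8)·(0) + (-4)·(2) + (-2)·(-5) = 0
  c_4 = 0·1 + 0·2 + 0·1 + 1·0 + 0·2 + (0)·(-5) = 0
  c_5 = 0·1 + 0·2 + 0·1 + 16·0 + 8·2 + (3)·(-5) = 1
  c_6 = 0·1 + 0·2 + 1·1 + 0·0 + 0·2 + (0)·(-5) = 1
Writing each c_i in base p = 2:
  c_1 = 1 = 1·2^0
  c_2 = 1 = 1·2^0
  c_3 = 0
  c_4 = 0
  c_5 = 1 = 1·2^0
  c_6 = 1 = 1·2^0
Factor λ_0 = (1, 1, 0, 0, 1, 1)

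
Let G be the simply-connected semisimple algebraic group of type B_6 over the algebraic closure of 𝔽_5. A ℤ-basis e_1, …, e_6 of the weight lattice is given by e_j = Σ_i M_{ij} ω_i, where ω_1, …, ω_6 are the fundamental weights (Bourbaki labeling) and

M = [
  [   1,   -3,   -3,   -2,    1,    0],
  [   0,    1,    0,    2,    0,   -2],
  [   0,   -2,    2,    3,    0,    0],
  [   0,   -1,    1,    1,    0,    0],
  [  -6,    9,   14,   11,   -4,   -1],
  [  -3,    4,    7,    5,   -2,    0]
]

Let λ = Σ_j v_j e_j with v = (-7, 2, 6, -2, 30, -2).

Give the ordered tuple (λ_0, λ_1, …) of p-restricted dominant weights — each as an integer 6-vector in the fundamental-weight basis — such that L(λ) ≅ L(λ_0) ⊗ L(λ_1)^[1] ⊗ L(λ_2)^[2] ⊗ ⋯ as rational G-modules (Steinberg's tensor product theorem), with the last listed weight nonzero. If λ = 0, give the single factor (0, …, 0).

ω-coordinates c = M·v, v = (-7, 2, 6, -2, 30, -2):
  c_1 = (1)·(-7) + (-3)·(2) + (-3)·(6) + (-2)·(-2) + 1·30 + (0)·(-2) = 3
  c_2 = (0)·(-7) + 1·2 + 0·6 + (2)·(-2) + 0·30 + (-2)·(-2) = 2
  c_3 = (0)·(-7) + (-2)·(2) + 2·6 + (3)·(-2) + 0·30 + (0)·(-2) = 2
  c_4 = (0)·(-7) + (-1)·(2) + 1·6 + (1)·(-2) + 0·30 + (0)·(-2) = 2
  c_5 = (-6)·(-7) + 9·2 + 14·6 + (11)·(-2) + (-4)·(30) + (-1)·(-2) = 4
  c_6 = (-3)·(-7) + 4·2 + 7·6 + (5)·(-2) + (-2)·(30) + (0)·(-2) = 1
Expand coordinatewise in base 5:
  c_1 = 3 = 3·5^0
  c_2 = 2 = 2·5^0
  c_3 = 2 = 2·5^0
  c_4 = 2 = 2·5^0
  c_5 = 4 = 4·5^0
  c_6 = 1 = 1·5^0
λ_0 = (3, 2, 2, 2, 4, 1)

((3, 2, 2, 2, 4, 1),)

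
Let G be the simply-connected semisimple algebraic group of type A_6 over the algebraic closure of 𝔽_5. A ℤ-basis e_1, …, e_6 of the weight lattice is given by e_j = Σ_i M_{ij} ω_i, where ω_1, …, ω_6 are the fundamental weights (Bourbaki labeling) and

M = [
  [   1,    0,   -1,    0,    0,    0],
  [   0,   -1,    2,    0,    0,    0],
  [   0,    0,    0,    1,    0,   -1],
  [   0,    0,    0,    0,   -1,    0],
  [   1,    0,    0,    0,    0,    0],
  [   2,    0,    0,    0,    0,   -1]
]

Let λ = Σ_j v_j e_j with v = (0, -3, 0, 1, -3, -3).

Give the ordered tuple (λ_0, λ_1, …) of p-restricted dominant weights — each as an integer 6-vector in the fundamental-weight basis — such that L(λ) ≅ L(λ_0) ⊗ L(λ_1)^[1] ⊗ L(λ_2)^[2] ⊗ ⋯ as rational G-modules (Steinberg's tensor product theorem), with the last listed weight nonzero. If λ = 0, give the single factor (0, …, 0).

Change of basis e → ω: c = M·v where v = (0, -3, 0, 1, -3, -3):
  c_1 = 1*0 + 0*-3 + -1*0 + 0*1 + 0*-3 + 0*-3 = 0
  c_2 = 0*0 + -1*-3 + 2*0 + 0*1 + 0*-3 + 0*-3 = 3
  c_3 = 0*0 + 0*-3 + 0*0 + 1*1 + 0*-3 + -1*-3 = 4
  c_4 = 0*0 + 0*-3 + 0*0 + 0*1 + -1*-3 + 0*-3 = 3
  c_5 = 1*0 + 0*-3 + 0*0 + 0*1 + 0*-3 + 0*-3 = 0
  c_6 = 2*0 + 0*-3 + 0*0 + 0*1 + 0*-3 + -1*-3 = 3
Base-5 expansion of each c_i:
  c_1 = 0
  c_2 = 3 = 3·5^0
  c_3 = 4 = 4·5^0
  c_4 = 3 = 3·5^0
  c_5 = 0
  c_6 = 3 = 3·5^0
Factor λ_0 = (0, 3, 4, 3, 0, 3)

((0, 3, 4, 3, 0, 3),)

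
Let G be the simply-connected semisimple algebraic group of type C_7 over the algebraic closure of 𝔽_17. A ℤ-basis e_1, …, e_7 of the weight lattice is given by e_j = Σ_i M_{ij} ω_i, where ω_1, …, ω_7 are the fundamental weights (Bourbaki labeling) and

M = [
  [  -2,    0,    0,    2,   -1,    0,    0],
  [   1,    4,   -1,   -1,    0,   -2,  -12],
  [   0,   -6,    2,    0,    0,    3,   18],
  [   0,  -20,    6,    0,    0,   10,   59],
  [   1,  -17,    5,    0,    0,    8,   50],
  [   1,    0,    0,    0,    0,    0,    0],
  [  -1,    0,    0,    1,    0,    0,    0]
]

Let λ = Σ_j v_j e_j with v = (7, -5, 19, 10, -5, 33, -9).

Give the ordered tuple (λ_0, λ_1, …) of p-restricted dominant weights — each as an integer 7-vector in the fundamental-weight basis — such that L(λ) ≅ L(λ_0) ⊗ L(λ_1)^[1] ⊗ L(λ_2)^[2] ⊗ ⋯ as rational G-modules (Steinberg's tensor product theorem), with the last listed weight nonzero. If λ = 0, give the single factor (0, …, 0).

Compute c_i = Σ_j M_{ij} v_j with v = (7, -5, 19, 10, -5, 33, -9):
  c_1 = (-2)·(7) + (0)·(-5) + (0)·(19) + (2)·(10) + (-1)·(-5) + (0)·(33) + (0)·(-9) = 11
  c_2 = (1)·(7) + (4)·(-5) + (-1)·(19) + (-1)·(10) + (0)·(-5) + (-2)·(33) + (-12)·(-9) = 0
  c_3 = (0)·(7) + (-6)·(-5) + (2)·(19) + (0)·(10) + (0)·(-5) + (3)·(33) + (18)·(-9) = 5
  c_4 = (0)·(7) + (-20)·(-5) + (6)·(19) + (0)·(10) + (0)·(-5) + (10)·(33) + (59)·(-9) = 13
  c_5 = (1)·(7) + (-17)·(-5) + (5)·(19) + (0)·(10) + (0)·(-5) + (8)·(33) + (50)·(-9) = 1
  c_6 = (1)·(7) + (0)·(-5) + (0)·(19) + (0)·(10) + (0)·(-5) + (0)·(33) + (0)·(-9) = 7
  c_7 = (-1)·(7) + (0)·(-5) + (0)·(19) + (1)·(10) + (0)·(-5) + (0)·(33) + (0)·(-9) = 3
Expand coordinatewise in base 17:
  c_1 = 11 = 11·17^0
  c_2 = 0
  c_3 = 5 = 5·17^0
  c_4 = 13 = 13·17^0
  c_5 = 1 = 1·17^0
  c_6 = 7 = 7·17^0
  c_7 = 3 = 3·17^0
p-restricted factor λ_0 = (11, 0, 5, 13, 1, 7, 3)

((11, 0, 5, 13, 1, 7, 3),)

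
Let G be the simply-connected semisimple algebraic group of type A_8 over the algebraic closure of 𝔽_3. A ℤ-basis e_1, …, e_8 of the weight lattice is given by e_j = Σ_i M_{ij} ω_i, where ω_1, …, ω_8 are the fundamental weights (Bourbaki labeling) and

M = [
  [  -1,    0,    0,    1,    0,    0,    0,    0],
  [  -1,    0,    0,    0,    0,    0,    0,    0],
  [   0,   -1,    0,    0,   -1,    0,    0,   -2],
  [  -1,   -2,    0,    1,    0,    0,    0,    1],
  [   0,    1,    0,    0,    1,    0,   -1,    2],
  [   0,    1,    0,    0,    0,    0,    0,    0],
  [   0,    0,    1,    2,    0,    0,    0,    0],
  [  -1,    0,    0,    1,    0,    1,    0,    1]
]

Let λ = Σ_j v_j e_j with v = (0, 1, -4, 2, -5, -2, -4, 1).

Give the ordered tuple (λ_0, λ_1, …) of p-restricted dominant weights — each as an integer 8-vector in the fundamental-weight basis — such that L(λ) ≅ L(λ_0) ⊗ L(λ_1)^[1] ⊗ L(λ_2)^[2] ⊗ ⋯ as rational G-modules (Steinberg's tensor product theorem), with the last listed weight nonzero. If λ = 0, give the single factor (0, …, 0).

In the fundamental-weight basis, λ has coordinates c = M·v (v = (0, 1, -4, 2, -5, -2, -4, 1)):
  c_1 = (-1)·(0) + 0·1 + (0)·(-4) + 1·2 + (0)·(-5) + (0)·(-2) + (0)·(-4) + 0·1 = 2
  c_2 = (-1)·(0) + 0·1 + (0)·(-4) + 0·2 + (0)·(-5) + (0)·(-2) + (0)·(-4) + 0·1 = 0
  c_3 = 0·0 + (-1)·(1) + (0)·(-4) + 0·2 + (-1)·(-5) + (0)·(-2) + (0)·(-4) + (-2)·(1) = 2
  c_4 = (-1)·(0) + (-2)·(1) + (0)·(-4) + 1·2 + (0)·(-5) + (0)·(-2) + (0)·(-4) + 1·1 = 1
  c_5 = 0·0 + 1·1 + (0)·(-4) + 0·2 + (1)·(-5) + (0)·(-2) + (-1)·(-4) + 2·1 = 2
  c_6 = 0·0 + 1·1 + (0)·(-4) + 0·2 + (0)·(-5) + (0)·(-2) + (0)·(-4) + 0·1 = 1
  c_7 = 0·0 + 0·1 + (1)·(-4) + 2·2 + (0)·(-5) + (0)·(-2) + (0)·(-4) + 0·1 = 0
  c_8 = (-1)·(0) + 0·1 + (0)·(-4) + 1·2 + (0)·(-5) + (1)·(-2) + (0)·(-4) + 1·1 = 1
p = 3; digits c_i = Σ_j d_{ij}·3^j, 0 ≤ d_{ij} < 3:
  c_1 = 2 = 2·3^0
  c_2 = 0
  c_3 = 2 = 2·3^0
  c_4 = 1 = 1·3^0
  c_5 = 2 = 2·3^0
  c_6 = 1 = 1·3^0
  c_7 = 0
  c_8 = 1 = 1·3^0
λ_0 = (2, 0, 2, 1, 2, 1, 0, 1)

((2, 0, 2, 1, 2, 1, 0, 1),)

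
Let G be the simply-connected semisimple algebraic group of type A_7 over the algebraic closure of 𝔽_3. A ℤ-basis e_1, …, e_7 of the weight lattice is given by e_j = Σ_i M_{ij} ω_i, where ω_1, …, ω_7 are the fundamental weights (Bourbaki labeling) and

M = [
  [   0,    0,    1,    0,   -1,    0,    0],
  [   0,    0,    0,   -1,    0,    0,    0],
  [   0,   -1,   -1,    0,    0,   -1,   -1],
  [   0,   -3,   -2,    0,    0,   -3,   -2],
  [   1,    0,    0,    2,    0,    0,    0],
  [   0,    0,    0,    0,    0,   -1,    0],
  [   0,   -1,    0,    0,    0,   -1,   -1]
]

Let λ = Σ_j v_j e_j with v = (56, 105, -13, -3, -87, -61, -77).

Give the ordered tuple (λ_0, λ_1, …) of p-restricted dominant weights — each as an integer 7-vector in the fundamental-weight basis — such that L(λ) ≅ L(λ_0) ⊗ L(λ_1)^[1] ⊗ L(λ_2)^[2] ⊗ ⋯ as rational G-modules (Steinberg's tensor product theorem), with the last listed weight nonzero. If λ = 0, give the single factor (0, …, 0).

((2, 0, 1, 0, 2, 1, 0), (0, 1, 0, 1, 1, 2, 2), (2, 0, 2, 2, 2, 0, 0), (2, 0, 1, 1, 1, 2, 1))

ω-coordinates c = M·v, v = (56, 105, -13, -3, -87, -61, -77):
  c_1 = 0·56 + 0·105 + (1)·(-13) + (0)·(-3) + (-1)·(-87) + (0)·(-61) + (0)·(-77) = 74
  c_2 = 0·56 + 0·105 + (0)·(-13) + (-1)·(-3) + (0)·(-87) + (0)·(-61) + (0)·(-77) = 3
  c_3 = 0·56 + (-1)·(105) + (-1)·(-13) + (0)·(-3) + (0)·(-87) + (-1)·(-61) + (-1)·(-77) = 46
  c_4 = 0·56 + (-3)·(105) + (-2)·(-13) + (0)·(-3) + (0)·(-87) + (-3)·(-61) + (-2)·(-77) = 48
  c_5 = 1·56 + 0·105 + (0)·(-13) + (2)·(-3) + (0)·(-87) + (0)·(-61) + (0)·(-77) = 50
  c_6 = 0·56 + 0·105 + (0)·(-13) + (0)·(-3) + (0)·(-87) + (-1)·(-61) + (0)·(-77) = 61
  c_7 = 0·56 + (-1)·(105) + (0)·(-13) + (0)·(-3) + (0)·(-87) + (-1)·(-61) + (-1)·(-77) = 33
Writing each c_i in base p = 3:
  c_1 = 74 = 2·3^0 + 0·3^1 + 2·3^2 + 2·3^3
  c_2 = 3 = 0·3^0 + 1·3^1
  c_3 = 46 = 1·3^0 + 0·3^1 + 2·3^2 + 1·3^3
  c_4 = 48 = 0·3^0 + 1·3^1 + 2·3^2 + 1·3^3
  c_5 = 50 = 2·3^0 + 1·3^1 + 2·3^2 + 1·3^3
  c_6 = 61 = 1·3^0 + 2·3^1 + 0·3^2 + 2·3^3
  c_7 = 33 = 0·3^0 + 2·3^1 + 0·3^2 + 1·3^3
λ_0 = (2, 0, 1, 0, 2, 1, 0)
λ_1 = (0, 1, 0, 1, 1, 2, 2)
λ_2 = (2, 0, 2, 2, 2, 0, 0)
λ_3 = (2, 0, 1, 1, 1, 2, 1)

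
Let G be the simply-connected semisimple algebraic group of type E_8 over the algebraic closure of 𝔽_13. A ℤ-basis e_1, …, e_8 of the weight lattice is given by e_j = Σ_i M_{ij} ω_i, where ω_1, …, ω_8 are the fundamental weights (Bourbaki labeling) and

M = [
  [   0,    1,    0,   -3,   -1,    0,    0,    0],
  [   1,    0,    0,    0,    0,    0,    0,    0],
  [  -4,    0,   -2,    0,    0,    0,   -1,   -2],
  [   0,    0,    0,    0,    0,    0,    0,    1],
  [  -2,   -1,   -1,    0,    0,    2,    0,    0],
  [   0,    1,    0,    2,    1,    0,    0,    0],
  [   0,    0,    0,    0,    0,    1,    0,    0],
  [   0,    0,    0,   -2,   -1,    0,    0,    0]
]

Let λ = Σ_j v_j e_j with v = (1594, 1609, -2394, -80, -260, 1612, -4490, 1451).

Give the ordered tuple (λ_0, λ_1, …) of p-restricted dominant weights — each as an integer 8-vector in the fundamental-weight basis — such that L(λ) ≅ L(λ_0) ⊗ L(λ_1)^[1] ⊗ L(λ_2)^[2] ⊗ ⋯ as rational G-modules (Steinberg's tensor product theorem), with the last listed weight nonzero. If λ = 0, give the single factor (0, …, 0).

((3, 8, 0, 8, 2, 6, 0, 4), (6, 5, 0, 7, 11, 0, 7, 6), (12, 9, 0, 8, 4, 7, 9, 2))

Change of basis e → ω: c = M·v where v = (1594, 1609, -2394, -80, -260, 1612, -4490, 1451):
  c_1 = (0)·(1594) + (1)·(1609) + (0)·(-2394) + (-3)·(-80) + (-1)·(-260) + (0)·(1612) + (0)·(-4490) + (0)·(1451) = 2109
  c_2 = (1)·(1594) + (0)·(1609) + (0)·(-2394) + (0)·(-80) + (0)·(-260) + (0)·(1612) + (0)·(-4490) + (0)·(1451) = 1594
  c_3 = (-4)·(1594) + (0)·(1609) + (-2)·(-2394) + (0)·(-80) + (0)·(-260) + (0)·(1612) + (-1)·(-4490) + (-2)·(1451) = 0
  c_4 = (0)·(1594) + (0)·(1609) + (0)·(-2394) + (0)·(-80) + (0)·(-260) + (0)·(1612) + (0)·(-4490) + (1)·(1451) = 1451
  c_5 = (-2)·(1594) + (-1)·(1609) + (-1)·(-2394) + (0)·(-80) + (0)·(-260) + (2)·(1612) + (0)·(-4490) + (0)·(1451) = 821
  c_6 = (0)·(1594) + (1)·(1609) + (0)·(-2394) + (2)·(-80) + (1)·(-260) + (0)·(1612) + (0)·(-4490) + (0)·(1451) = 1189
  c_7 = (0)·(1594) + (0)·(1609) + (0)·(-2394) + (0)·(-80) + (0)·(-260) + (1)·(1612) + (0)·(-4490) + (0)·(1451) = 1612
  c_8 = (0)·(1594) + (0)·(1609) + (0)·(-2394) + (-2)·(-80) + (-1)·(-260) + (0)·(1612) + (0)·(-4490) + (0)·(1451) = 420
Writing each c_i in base p = 13:
  c_1 = 2109 = 3·13^0 + 6·13^1 + 12·13^2
  c_2 = 1594 = 8·13^0 + 5·13^1 + 9·13^2
  c_3 = 0
  c_4 = 1451 = 8·13^0 + 7·13^1 + 8·13^2
  c_5 = 821 = 2·13^0 + 11·13^1 + 4·13^2
  c_6 = 1189 = 6·13^0 + 0·13^1 + 7·13^2
  c_7 = 1612 = 0·13^0 + 7·13^1 + 9·13^2
  c_8 = 420 = 4·13^0 + 6·13^1 + 2·13^2
p-restricted factor λ_0 = (3, 8, 0, 8, 2, 6, 0, 4)
p-restricted factor λ_1 = (6, 5, 0, 7, 11, 0, 7, 6)
p-restricted factor λ_2 = (12, 9, 0, 8, 4, 7, 9, 2)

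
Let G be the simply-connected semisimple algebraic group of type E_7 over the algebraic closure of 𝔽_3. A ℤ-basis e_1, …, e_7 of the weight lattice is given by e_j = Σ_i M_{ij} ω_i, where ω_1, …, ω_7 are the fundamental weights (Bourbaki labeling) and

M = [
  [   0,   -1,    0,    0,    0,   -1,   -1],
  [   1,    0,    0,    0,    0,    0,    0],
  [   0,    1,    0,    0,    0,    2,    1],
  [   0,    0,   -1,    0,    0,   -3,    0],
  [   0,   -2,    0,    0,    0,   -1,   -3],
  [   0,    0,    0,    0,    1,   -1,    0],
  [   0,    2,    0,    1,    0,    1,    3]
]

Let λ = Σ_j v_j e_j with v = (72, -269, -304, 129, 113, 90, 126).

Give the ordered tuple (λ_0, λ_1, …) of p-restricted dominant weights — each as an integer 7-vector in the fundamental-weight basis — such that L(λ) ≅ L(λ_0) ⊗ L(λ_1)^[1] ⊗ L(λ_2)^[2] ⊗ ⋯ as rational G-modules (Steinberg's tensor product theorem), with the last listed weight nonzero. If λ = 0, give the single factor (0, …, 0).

((2, 0, 1, 1, 1, 2, 2), (2, 0, 0, 2, 2, 1, 1), (2, 2, 1, 0, 1, 2, 0), (1, 2, 1, 1, 2, 0, 2))

Converting to the ω-basis (c_i = row i of M dotted with v = (72, -269, -304, 129, 113, 90, 126)):
  c_1 = 0·72 + (-1)·(-269) + (0)·(-304) + 0·129 + 0·113 + (-1)·(90) + (-1)·(126) = 53
  c_2 = 1·72 + (0)·(-269) + (0)·(-304) + 0·129 + 0·113 + 0·90 + 0·126 = 72
  c_3 = 0·72 + (1)·(-269) + (0)·(-304) + 0·129 + 0·113 + 2·90 + 1·126 = 37
  c_4 = 0·72 + (0)·(-269) + (-1)·(-304) + 0·129 + 0·113 + (-3)·(90) + 0·126 = 34
  c_5 = 0·72 + (-2)·(-269) + (0)·(-304) + 0·129 + 0·113 + (-1)·(90) + (-3)·(126) = 70
  c_6 = 0·72 + (0)·(-269) + (0)·(-304) + 0·129 + 1·113 + (-1)·(90) + 0·126 = 23
  c_7 = 0·72 + (2)·(-269) + (0)·(-304) + 1·129 + 0·113 + 1·90 + 3·126 = 59
Base-3 expansion of each c_i:
  c_1 = 53 = 2·3^0 + 2·3^1 + 2·3^2 + 1·3^3
  c_2 = 72 = 0·3^0 + 0·3^1 + 2·3^2 + 2·3^3
  c_3 = 37 = 1·3^0 + 0·3^1 + 1·3^2 + 1·3^3
  c_4 = 34 = 1·3^0 + 2·3^1 + 0·3^2 + 1·3^3
  c_5 = 70 = 1·3^0 + 2·3^1 + 1·3^2 + 2·3^3
  c_6 = 23 = 2·3^0 + 1·3^1 + 2·3^2
  c_7 = 59 = 2·3^0 + 1·3^1 + 0·3^2 + 2·3^3
p-restricted factor λ_0 = (2, 0, 1, 1, 1, 2, 2)
p-restricted factor λ_1 = (2, 0, 0, 2, 2, 1, 1)
p-restricted factor λ_2 = (2, 2, 1, 0, 1, 2, 0)
p-restricted factor λ_3 = (1, 2, 1, 1, 2, 0, 2)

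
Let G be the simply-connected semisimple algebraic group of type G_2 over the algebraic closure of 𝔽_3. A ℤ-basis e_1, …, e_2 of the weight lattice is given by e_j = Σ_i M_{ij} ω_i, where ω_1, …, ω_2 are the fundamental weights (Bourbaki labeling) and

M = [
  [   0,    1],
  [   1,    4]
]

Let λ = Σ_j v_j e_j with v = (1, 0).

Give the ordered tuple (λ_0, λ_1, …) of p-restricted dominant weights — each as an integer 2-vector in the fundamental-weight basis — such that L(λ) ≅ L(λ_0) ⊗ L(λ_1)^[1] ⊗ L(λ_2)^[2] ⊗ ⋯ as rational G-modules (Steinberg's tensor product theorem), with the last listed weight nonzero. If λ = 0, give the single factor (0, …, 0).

Change of basis e → ω: c = M·v where v = (1, 0):
  c_1 = (0)·(1) + (1)·(0) = 0
  c_2 = (1)·(1) + (4)·(0) = 1
p = 3; digits c_i = Σ_j d_{ij}·3^j, 0 ≤ d_{ij} < 3:
  c_1 = 0
  c_2 = 1 = 1·3^0
λ_0 = (0, 1)

((0, 1),)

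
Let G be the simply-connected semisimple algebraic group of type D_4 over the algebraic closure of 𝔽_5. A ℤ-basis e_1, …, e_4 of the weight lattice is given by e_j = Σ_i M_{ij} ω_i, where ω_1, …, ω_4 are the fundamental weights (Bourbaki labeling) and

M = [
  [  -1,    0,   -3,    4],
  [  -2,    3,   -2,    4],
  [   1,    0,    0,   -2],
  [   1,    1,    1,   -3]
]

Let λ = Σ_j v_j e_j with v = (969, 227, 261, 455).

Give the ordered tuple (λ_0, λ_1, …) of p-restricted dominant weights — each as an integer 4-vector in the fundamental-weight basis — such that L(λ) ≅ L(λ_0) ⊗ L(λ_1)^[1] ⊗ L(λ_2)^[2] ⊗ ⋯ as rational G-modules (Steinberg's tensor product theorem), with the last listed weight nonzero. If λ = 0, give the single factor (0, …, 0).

Converting to the ω-basis (c_i = row i of M dotted with v = (969, 227, 261, 455)):
  c_1 = (-1)·(969) + 0·227 + (-3)·(261) + 4·455 = 68
  c_2 = (-2)·(969) + 3·227 + (-2)·(261) + 4·455 = 41
  c_3 = 1·969 + 0·227 + 0·261 + (-2)·(455) = 59
  c_4 = 1·969 + 1·227 + 1·261 + (-3)·(455) = 92
Base-5 expansion of each c_i:
  c_1 = 68 = 3·5^0 + 3·5^1 + 2·5^2
  c_2 = 41 = 1·5^0 + 3·5^1 + 1·5^2
  c_3 = 59 = 4·5^0 + 1·5^1 + 2·5^2
  c_4 = 92 = 2·5^0 + 3·5^1 + 3·5^2
Factor λ_0 = (3, 1, 4, 2)
Factor λ_1 = (3, 3, 1, 3)
Factor λ_2 = (2, 1, 2, 3)

((3, 1, 4, 2), (3, 3, 1, 3), (2, 1, 2, 3))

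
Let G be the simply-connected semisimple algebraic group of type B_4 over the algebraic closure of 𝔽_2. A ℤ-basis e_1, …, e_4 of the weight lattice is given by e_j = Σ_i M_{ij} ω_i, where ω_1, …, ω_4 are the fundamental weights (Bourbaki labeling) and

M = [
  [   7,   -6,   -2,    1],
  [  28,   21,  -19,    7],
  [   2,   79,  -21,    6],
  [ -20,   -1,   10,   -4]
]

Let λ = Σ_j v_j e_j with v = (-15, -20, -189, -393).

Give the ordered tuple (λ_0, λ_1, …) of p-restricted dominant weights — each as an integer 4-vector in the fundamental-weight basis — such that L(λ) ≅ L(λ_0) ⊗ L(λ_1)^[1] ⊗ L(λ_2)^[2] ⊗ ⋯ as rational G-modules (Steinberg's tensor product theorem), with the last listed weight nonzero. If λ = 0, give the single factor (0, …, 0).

Change of basis e → ω: c = M·v where v = (-15, -20, -189, -393):
  c_1 = (7)·(-15) + (-6)·(-20) + (-2)·(-189) + (1)·(-393) = 0
  c_2 = (28)·(-15) + (21)·(-20) + (-19)·(-189) + (7)·(-393) = 0
  c_3 = (2)·(-15) + (79)·(-20) + (-21)·(-189) + (6)·(-393) = 1
  c_4 = (-20)·(-15) + (-1)·(-20) + (10)·(-189) + (-4)·(-393) = 2
p = 2; digits c_i = Σ_j d_{ij}·2^j, 0 ≤ d_{ij} < 2:
  c_1 = 0
  c_2 = 0
  c_3 = 1 = 1·2^0
  c_4 = 2 = 0·2^0 + 1·2^1
λ_0 = (0, 0, 1, 0)
λ_1 = (0, 0, 0, 1)

((0, 0, 1, 0), (0, 0, 0, 1))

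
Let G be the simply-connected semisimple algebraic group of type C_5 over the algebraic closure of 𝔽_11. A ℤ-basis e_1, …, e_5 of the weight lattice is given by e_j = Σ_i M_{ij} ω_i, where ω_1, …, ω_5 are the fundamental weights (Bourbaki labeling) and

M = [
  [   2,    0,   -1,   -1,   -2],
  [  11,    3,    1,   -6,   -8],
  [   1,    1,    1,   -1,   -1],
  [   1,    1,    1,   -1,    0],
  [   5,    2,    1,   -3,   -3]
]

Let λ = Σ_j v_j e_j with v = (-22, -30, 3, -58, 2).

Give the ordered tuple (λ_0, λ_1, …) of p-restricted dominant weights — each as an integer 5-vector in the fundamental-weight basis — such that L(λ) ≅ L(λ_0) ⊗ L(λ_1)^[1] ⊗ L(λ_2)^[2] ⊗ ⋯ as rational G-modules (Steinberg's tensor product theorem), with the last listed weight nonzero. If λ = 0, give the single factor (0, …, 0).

((7, 3, 7, 9, 1),)

Converting to the ω-basis (c_i = row i of M dotted with v = (-22, -30, 3, -58, 2)):
  c_1 = 2*-22 + 0*-30 + -1*3 + -1*-58 + -2*2 = 7
  c_2 = 11*-22 + 3*-30 + 1*3 + -6*-58 + -8*2 = 3
  c_3 = 1*-22 + 1*-30 + 1*3 + -1*-58 + -1*2 = 7
  c_4 = 1*-22 + 1*-30 + 1*3 + -1*-58 + 0*2 = 9
  c_5 = 5*-22 + 2*-30 + 1*3 + -3*-58 + -3*2 = 1
p = 11; digits c_i = Σ_j d_{ij}·11^j, 0 ≤ d_{ij} < 11:
  c_1 = 7 = 7·11^0
  c_2 = 3 = 3·11^0
  c_3 = 7 = 7·11^0
  c_4 = 9 = 9·11^0
  c_5 = 1 = 1·11^0
Factor λ_0 = (7, 3, 7, 9, 1)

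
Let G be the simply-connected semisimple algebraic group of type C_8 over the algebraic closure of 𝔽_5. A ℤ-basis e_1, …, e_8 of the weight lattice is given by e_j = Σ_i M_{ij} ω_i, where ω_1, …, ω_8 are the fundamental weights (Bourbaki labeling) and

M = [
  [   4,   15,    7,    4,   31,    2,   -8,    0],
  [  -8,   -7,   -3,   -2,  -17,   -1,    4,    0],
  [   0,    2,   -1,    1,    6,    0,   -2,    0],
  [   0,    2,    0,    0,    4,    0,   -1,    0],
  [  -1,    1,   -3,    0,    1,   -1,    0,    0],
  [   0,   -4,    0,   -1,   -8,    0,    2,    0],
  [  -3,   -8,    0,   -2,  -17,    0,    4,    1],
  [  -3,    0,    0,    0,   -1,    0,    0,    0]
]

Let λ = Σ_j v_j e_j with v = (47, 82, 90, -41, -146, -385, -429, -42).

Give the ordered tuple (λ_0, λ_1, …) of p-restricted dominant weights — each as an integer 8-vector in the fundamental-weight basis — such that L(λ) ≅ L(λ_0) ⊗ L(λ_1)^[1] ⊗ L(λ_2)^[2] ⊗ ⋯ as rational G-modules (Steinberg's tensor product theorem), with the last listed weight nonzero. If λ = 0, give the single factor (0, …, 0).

((0, 3, 0, 4, 4, 3, 4, 0), (4, 2, 3, 1, 0, 4, 1, 1))

ω-coordinates c = M·v, v = (47, 82, 90, -41, -146, -385, -429, -42):
  c_1 = 4·47 + 15·82 + 7·90 + (4)·(-41) + (31)·(-146) + (2)·(-385) + (-8)·(-429) + (0)·(-42) = 20
  c_2 = (-8)·(47) + (-7)·(82) + (-3)·(90) + (-2)·(-41) + (-17)·(-146) + (-1)·(-385) + (4)·(-429) + (0)·(-42) = 13
  c_3 = 0·47 + 2·82 + (-1)·(90) + (1)·(-41) + (6)·(-146) + (0)·(-385) + (-2)·(-429) + (0)·(-42) = 15
  c_4 = 0·47 + 2·82 + 0·90 + (0)·(-41) + (4)·(-146) + (0)·(-385) + (-1)·(-429) + (0)·(-42) = 9
  c_5 = (-1)·(47) + 1·82 + (-3)·(90) + (0)·(-41) + (1)·(-146) + (-1)·(-385) + (0)·(-429) + (0)·(-42) = 4
  c_6 = 0·47 + (-4)·(82) + 0·90 + (-1)·(-41) + (-8)·(-146) + (0)·(-385) + (2)·(-429) + (0)·(-42) = 23
  c_7 = (-3)·(47) + (-8)·(82) + 0·90 + (-2)·(-41) + (-17)·(-146) + (0)·(-385) + (4)·(-429) + (1)·(-42) = 9
  c_8 = (-3)·(47) + 0·82 + 0·90 + (0)·(-41) + (-1)·(-146) + (0)·(-385) + (0)·(-429) + (0)·(-42) = 5
Writing each c_i in base p = 5:
  c_1 = 20 = 0·5^0 + 4·5^1
  c_2 = 13 = 3·5^0 + 2·5^1
  c_3 = 15 = 0·5^0 + 3·5^1
  c_4 = 9 = 4·5^0 + 1·5^1
  c_5 = 4 = 4·5^0
  c_6 = 23 = 3·5^0 + 4·5^1
  c_7 = 9 = 4·5^0 + 1·5^1
  c_8 = 5 = 0·5^0 + 1·5^1
λ_0 = (0, 3, 0, 4, 4, 3, 4, 0)
λ_1 = (4, 2, 3, 1, 0, 4, 1, 1)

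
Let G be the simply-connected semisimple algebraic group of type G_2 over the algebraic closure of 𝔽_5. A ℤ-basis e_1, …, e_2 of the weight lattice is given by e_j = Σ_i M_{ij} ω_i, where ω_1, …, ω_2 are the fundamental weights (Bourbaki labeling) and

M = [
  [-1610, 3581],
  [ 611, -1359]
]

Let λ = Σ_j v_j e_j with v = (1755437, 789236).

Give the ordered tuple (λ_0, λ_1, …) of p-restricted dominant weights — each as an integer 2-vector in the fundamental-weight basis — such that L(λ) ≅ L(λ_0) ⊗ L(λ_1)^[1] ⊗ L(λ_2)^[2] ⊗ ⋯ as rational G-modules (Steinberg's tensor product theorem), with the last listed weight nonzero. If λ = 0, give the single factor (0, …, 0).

((1, 3), (4, 1), (1, 1), (4, 2))

ω-coordinates c = M·v, v = (1755437, 789236):
  c_1 = (-1610)·(1755437) + 3581·789236 = 546
  c_2 = 611·1755437 + (-1359)·(789236) = 283
Base-5 expansion of each c_i:
  c_1 = 546 = 1·5^0 + 4·5^1 + 1·5^2 + 4·5^3
  c_2 = 283 = 3·5^0 + 1·5^1 + 1·5^2 + 2·5^3
p-restricted factor λ_0 = (1, 3)
p-restricted factor λ_1 = (4, 1)
p-restricted factor λ_2 = (1, 1)
p-restricted factor λ_3 = (4, 2)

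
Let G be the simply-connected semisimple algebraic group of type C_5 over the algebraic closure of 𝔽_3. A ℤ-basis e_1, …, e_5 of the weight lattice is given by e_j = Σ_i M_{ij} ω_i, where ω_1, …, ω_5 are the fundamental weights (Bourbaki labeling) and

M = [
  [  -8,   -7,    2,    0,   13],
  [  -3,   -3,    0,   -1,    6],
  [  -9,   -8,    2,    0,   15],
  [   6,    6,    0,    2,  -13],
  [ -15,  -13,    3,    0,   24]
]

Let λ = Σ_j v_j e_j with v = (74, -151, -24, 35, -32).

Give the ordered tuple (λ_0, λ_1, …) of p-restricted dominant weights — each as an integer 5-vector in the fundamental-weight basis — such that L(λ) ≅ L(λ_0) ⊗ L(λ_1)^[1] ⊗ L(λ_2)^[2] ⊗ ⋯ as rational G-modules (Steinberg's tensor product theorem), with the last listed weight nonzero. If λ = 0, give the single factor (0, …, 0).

Compute c_i = Σ_j M_{ij} v_j with v = (74, -151, -24, 35, -32):
  c_1 = (-8)·(74) + (-7)·(-151) + (2)·(-24) + 0·35 + (13)·(-32) = 1
  c_2 = (-3)·(74) + (-3)·(-151) + (0)·(-24) + (-1)·(35) + (6)·(-32) = 4
  c_3 = (-9)·(74) + (-8)·(-151) + (2)·(-24) + 0·35 + (15)·(-32) = 14
  c_4 = 6·74 + (6)·(-151) + (0)·(-24) + 2·35 + (-13)·(-32) = 24
  c_5 = (-15)·(74) + (-13)·(-151) + (3)·(-24) + 0·35 + (24)·(-32) = 13
Base-3 expansion of each c_i:
  c_1 = 1 = 1·3^0
  c_2 = 4 = 1·3^0 + 1·3^1
  c_3 = 14 = 2·3^0 + 1·3^1 + 1·3^2
  c_4 = 24 = 0·3^0 + 2·3^1 + 2·3^2
  c_5 = 13 = 1·3^0 + 1·3^1 + 1·3^2
Factor λ_0 = (1, 1, 2, 0, 1)
Factor λ_1 = (0, 1, 1, 2, 1)
Factor λ_2 = (0, 0, 1, 2, 1)

((1, 1, 2, 0, 1), (0, 1, 1, 2, 1), (0, 0, 1, 2, 1))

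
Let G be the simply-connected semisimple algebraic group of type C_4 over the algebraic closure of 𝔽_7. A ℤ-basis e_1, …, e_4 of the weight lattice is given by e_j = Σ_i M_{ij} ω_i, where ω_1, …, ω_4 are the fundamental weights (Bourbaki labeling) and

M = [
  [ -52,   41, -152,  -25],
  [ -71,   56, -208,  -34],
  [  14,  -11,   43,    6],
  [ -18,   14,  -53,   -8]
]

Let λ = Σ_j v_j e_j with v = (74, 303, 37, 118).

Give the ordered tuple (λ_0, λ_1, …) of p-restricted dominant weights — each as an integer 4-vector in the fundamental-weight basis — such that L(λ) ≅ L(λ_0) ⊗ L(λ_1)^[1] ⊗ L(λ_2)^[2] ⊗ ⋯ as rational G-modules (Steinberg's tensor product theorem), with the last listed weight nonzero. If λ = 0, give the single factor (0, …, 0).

((1, 6, 2, 5),)

Compute c_i = Σ_j M_{ij} v_j with v = (74, 303, 37, 118):
  c_1 = (-52)·(74) + (41)·(303) + (-152)·(37) + (-25)·(118) = 1
  c_2 = (-71)·(74) + (56)·(303) + (-208)·(37) + (-34)·(118) = 6
  c_3 = (14)·(74) + (-11)·(303) + (43)·(37) + (6)·(118) = 2
  c_4 = (-18)·(74) + (14)·(303) + (-53)·(37) + (-8)·(118) = 5
Writing each c_i in base p = 7:
  c_1 = 1 = 1·7^0
  c_2 = 6 = 6·7^0
  c_3 = 2 = 2·7^0
  c_4 = 5 = 5·7^0
λ_0 = (1, 6, 2, 5)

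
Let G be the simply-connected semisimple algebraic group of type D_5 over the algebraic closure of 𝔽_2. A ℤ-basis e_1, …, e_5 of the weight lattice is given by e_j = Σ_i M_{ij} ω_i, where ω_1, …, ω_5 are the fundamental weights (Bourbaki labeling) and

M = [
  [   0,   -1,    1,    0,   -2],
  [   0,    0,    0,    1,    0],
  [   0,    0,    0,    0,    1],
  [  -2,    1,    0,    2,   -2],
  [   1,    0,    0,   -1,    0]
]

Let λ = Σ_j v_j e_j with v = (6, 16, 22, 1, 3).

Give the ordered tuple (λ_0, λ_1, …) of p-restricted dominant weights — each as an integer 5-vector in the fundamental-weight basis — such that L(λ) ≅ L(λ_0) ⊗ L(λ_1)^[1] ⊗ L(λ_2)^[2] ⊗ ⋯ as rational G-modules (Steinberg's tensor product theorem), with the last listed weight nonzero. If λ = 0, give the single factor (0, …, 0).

((0, 1, 1, 0, 1), (0, 0, 1, 0, 0), (0, 0, 0, 0, 1))

ω-coordinates c = M·v, v = (6, 16, 22, 1, 3):
  c_1 = (0)·(6) + (-1)·(16) + (1)·(22) + (0)·(1) + (-2)·(3) = 0
  c_2 = (0)·(6) + (0)·(16) + (0)·(22) + (1)·(1) + (0)·(3) = 1
  c_3 = (0)·(6) + (0)·(16) + (0)·(22) + (0)·(1) + (1)·(3) = 3
  c_4 = (-2)·(6) + (1)·(16) + (0)·(22) + (2)·(1) + (-2)·(3) = 0
  c_5 = (1)·(6) + (0)·(16) + (0)·(22) + (-1)·(1) + (0)·(3) = 5
Base-2 expansion of each c_i:
  c_1 = 0
  c_2 = 1 = 1·2^0
  c_3 = 3 = 1·2^0 + 1·2^1
  c_4 = 0
  c_5 = 5 = 1·2^0 + 0·2^1 + 1·2^2
p-restricted factor λ_0 = (0, 1, 1, 0, 1)
p-restricted factor λ_1 = (0, 0, 1, 0, 0)
p-restricted factor λ_2 = (0, 0, 0, 0, 1)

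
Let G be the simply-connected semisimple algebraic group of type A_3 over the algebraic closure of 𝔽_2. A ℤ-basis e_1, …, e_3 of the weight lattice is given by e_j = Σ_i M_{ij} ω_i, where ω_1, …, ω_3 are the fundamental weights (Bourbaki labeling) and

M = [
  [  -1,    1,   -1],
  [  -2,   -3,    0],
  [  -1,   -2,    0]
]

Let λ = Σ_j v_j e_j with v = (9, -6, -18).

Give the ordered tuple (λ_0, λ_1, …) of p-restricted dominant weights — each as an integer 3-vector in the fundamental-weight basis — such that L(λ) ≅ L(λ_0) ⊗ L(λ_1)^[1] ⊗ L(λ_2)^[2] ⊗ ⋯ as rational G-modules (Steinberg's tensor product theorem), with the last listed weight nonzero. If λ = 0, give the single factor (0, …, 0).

((1, 0, 1), (1, 0, 1))

Converting to the ω-basis (c_i = row i of M dotted with v = (9, -6, -18)):
  c_1 = (-1)·(9) + (1)·(-6) + (-1)·(-18) = 3
  c_2 = (-2)·(9) + (-3)·(-6) + (0)·(-18) = 0
  c_3 = (-1)·(9) + (-2)·(-6) + (0)·(-18) = 3
Writing each c_i in base p = 2:
  c_1 = 3 = 1·2^0 + 1·2^1
  c_2 = 0
  c_3 = 3 = 1·2^0 + 1·2^1
Factor λ_0 = (1, 0, 1)
Factor λ_1 = (1, 0, 1)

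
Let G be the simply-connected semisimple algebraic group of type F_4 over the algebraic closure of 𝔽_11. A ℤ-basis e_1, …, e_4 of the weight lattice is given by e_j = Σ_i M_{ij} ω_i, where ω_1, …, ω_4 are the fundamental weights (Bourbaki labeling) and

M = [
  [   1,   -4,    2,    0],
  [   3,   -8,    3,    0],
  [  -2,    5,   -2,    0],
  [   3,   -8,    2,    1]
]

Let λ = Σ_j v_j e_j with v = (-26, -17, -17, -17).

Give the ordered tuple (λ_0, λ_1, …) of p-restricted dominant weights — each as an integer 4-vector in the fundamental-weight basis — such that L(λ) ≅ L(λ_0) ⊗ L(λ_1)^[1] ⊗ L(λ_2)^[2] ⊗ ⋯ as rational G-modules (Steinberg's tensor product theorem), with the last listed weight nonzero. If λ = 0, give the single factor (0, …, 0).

ω-coordinates c = M·v, v = (-26, -17, -17, -17):
  c_1 = (1)·(-26) + (-4)·(-17) + (2)·(-17) + (0)·(-17) = 8
  c_2 = (3)·(-26) + (-8)·(-17) + (3)·(-17) + (0)·(-17) = 7
  c_3 = (-2)·(-26) + (5)·(-17) + (-2)·(-17) + (0)·(-17) = 1
  c_4 = (3)·(-26) + (-8)·(-17) + (2)·(-17) + (1)·(-17) = 7
Writing each c_i in base p = 11:
  c_1 = 8 = 8·11^0
  c_2 = 7 = 7·11^0
  c_3 = 1 = 1·11^0
  c_4 = 7 = 7·11^0
Factor λ_0 = (8, 7, 1, 7)

((8, 7, 1, 7),)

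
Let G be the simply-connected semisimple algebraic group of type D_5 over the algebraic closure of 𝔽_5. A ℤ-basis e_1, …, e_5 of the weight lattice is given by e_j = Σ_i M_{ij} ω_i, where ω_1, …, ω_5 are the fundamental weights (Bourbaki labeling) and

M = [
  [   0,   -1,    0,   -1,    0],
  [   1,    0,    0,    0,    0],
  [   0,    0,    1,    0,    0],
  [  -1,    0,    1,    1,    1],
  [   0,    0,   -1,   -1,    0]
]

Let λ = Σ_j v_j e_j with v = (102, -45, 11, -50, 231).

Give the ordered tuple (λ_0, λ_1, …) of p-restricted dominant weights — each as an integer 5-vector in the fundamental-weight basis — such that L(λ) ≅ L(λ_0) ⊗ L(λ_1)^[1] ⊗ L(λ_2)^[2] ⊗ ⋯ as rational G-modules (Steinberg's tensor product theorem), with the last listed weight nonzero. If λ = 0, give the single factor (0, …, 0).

((0, 2, 1, 0, 4), (4, 0, 2, 3, 2), (3, 4, 0, 3, 1))

Change of basis e → ω: c = M·v where v = (102, -45, 11, -50, 231):
  c_1 = 0*102 + -1*-45 + 0*11 + -1*-50 + 0*231 = 95
  c_2 = 1*102 + 0*-45 + 0*11 + 0*-50 + 0*231 = 102
  c_3 = 0*102 + 0*-45 + 1*11 + 0*-50 + 0*231 = 11
  c_4 = -1*102 + 0*-45 + 1*11 + 1*-50 + 1*231 = 90
  c_5 = 0*102 + 0*-45 + -1*11 + -1*-50 + 0*231 = 39
Base-5 expansion of each c_i:
  c_1 = 95 = 0·5^0 + 4·5^1 + 3·5^2
  c_2 = 102 = 2·5^0 + 0·5^1 + 4·5^2
  c_3 = 11 = 1·5^0 + 2·5^1
  c_4 = 90 = 0·5^0 + 3·5^1 + 3·5^2
  c_5 = 39 = 4·5^0 + 2·5^1 + 1·5^2
λ_0 = (0, 2, 1, 0, 4)
λ_1 = (4, 0, 2, 3, 2)
λ_2 = (3, 4, 0, 3, 1)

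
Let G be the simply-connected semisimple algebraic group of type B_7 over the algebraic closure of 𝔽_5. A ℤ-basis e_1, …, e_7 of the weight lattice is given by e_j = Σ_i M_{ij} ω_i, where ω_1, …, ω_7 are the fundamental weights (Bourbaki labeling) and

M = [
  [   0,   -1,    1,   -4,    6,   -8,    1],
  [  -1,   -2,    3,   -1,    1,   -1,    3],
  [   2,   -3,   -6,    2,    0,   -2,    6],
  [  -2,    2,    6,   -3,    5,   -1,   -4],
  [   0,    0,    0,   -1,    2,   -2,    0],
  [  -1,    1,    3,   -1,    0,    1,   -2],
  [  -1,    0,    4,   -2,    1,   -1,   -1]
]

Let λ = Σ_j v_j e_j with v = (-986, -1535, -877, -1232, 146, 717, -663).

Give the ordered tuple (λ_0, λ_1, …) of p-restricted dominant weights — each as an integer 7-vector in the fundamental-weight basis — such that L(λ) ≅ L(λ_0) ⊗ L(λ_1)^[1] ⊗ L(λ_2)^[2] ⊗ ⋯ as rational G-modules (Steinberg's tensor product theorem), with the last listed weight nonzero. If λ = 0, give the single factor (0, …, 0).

Change of basis e → ω: c = M·v where v = (-986, -1535, -877, -1232, 146, 717, -663):
  c_1 = 0*-986 + -1*-1535 + 1*-877 + -4*-1232 + 6*146 + -8*717 + 1*-663 = 63
  c_2 = -1*-986 + -2*-1535 + 3*-877 + -1*-1232 + 1*146 + -1*717 + 3*-663 = 97
  c_3 = 2*-986 + -3*-1535 + -6*-877 + 2*-1232 + 0*146 + -2*717 + 6*-663 = 19
  c_4 = -2*-986 + 2*-1535 + 6*-877 + -3*-1232 + 5*146 + -1*717 + -4*-663 = 1
  c_5 = 0*-986 + 0*-1535 + 0*-877 + -1*-1232 + 2*146 + -2*717 + 0*-663 = 90
  c_6 = -1*-986 + 1*-1535 + 3*-877 + -1*-1232 + 0*146 + 1*717 + -2*-663 = 95
  c_7 = -1*-986 + 0*-1535 + 4*-877 + -2*-1232 + 1*146 + -1*717 + -1*-663 = 34
Expand coordinatewise in base 5:
  c_1 = 63 = 3·5^0 + 2·5^1 + 2·5^2
  c_2 = 97 = 2·5^0 + 4·5^1 + 3·5^2
  c_3 = 19 = 4·5^0 + 3·5^1
  c_4 = 1 = 1·5^0
  c_5 = 90 = 0·5^0 + 3·5^1 + 3·5^2
  c_6 = 95 = 0·5^0 + 4·5^1 + 3·5^2
  c_7 = 34 = 4·5^0 + 1·5^1 + 1·5^2
Factor λ_0 = (3, 2, 4, 1, 0, 0, 4)
Factor λ_1 = (2, 4, 3, 0, 3, 4, 1)
Factor λ_2 = (2, 3, 0, 0, 3, 3, 1)

((3, 2, 4, 1, 0, 0, 4), (2, 4, 3, 0, 3, 4, 1), (2, 3, 0, 0, 3, 3, 1))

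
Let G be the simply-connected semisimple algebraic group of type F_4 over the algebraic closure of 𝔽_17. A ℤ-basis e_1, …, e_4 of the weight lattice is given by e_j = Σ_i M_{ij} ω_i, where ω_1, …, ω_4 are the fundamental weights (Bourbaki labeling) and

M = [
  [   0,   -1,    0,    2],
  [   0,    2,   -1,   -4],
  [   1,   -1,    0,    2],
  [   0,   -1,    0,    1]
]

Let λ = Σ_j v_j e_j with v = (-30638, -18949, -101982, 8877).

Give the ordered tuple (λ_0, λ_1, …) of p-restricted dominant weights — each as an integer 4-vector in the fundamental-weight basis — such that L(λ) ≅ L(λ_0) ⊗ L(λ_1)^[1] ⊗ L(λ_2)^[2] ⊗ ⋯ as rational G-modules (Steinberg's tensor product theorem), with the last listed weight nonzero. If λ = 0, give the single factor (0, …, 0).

Compute c_i = Σ_j M_{ij} v_j with v = (-30638, -18949, -101982, 8877):
  c_1 = 0*-30638 + -1*-18949 + 0*-101982 + 2*8877 = 36703
  c_2 = 0*-30638 + 2*-18949 + -1*-101982 + -4*8877 = 28576
  c_3 = 1*-30638 + -1*-18949 + 0*-101982 + 2*8877 = 6065
  c_4 = 0*-30638 + -1*-18949 + 0*-101982 + 1*8877 = 27826
Base-17 expansion of each c_i:
  c_1 = 36703 = 0·17^0 + 0·17^1 + 8·17^2 + 7·17^3
  c_2 = 28576 = 16·17^0 + 14·17^1 + 13·17^2 + 5·17^3
  c_3 = 6065 = 13·17^0 + 16·17^1 + 3·17^2 + 1·17^3
  c_4 = 27826 = 14·17^0 + 4·17^1 + 11·17^2 + 5·17^3
λ_0 = (0, 16, 13, 14)
λ_1 = (0, 14, 16, 4)
λ_2 = (8, 13, 3, 11)
λ_3 = (7, 5, 1, 5)

((0, 16, 13, 14), (0, 14, 16, 4), (8, 13, 3, 11), (7, 5, 1, 5))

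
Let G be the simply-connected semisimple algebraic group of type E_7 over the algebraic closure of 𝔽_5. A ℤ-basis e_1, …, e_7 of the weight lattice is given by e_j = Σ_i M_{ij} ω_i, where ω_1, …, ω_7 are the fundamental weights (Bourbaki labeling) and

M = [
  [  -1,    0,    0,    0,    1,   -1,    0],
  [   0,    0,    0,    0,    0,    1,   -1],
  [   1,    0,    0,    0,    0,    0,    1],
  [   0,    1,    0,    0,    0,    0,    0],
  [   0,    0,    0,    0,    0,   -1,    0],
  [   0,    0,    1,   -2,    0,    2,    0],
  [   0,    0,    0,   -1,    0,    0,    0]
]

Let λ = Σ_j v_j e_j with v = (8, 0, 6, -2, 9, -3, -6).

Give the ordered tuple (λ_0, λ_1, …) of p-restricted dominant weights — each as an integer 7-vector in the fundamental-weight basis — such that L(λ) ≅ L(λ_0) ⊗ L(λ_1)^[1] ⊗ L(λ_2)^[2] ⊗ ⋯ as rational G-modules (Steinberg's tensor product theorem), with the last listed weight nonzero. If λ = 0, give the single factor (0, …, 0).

((4, 3, 2, 0, 3, 4, 2),)

Change of basis e → ω: c = M·v where v = (8, 0, 6, -2, 9, -3, -6):
  c_1 = -1*8 + 0*0 + 0*6 + 0*-2 + 1*9 + -1*-3 + 0*-6 = 4
  c_2 = 0*8 + 0*0 + 0*6 + 0*-2 + 0*9 + 1*-3 + -1*-6 = 3
  c_3 = 1*8 + 0*0 + 0*6 + 0*-2 + 0*9 + 0*-3 + 1*-6 = 2
  c_4 = 0*8 + 1*0 + 0*6 + 0*-2 + 0*9 + 0*-3 + 0*-6 = 0
  c_5 = 0*8 + 0*0 + 0*6 + 0*-2 + 0*9 + -1*-3 + 0*-6 = 3
  c_6 = 0*8 + 0*0 + 1*6 + -2*-2 + 0*9 + 2*-3 + 0*-6 = 4
  c_7 = 0*8 + 0*0 + 0*6 + -1*-2 + 0*9 + 0*-3 + 0*-6 = 2
Base-5 expansion of each c_i:
  c_1 = 4 = 4·5^0
  c_2 = 3 = 3·5^0
  c_3 = 2 = 2·5^0
  c_4 = 0
  c_5 = 3 = 3·5^0
  c_6 = 4 = 4·5^0
  c_7 = 2 = 2·5^0
λ_0 = (4, 3, 2, 0, 3, 4, 2)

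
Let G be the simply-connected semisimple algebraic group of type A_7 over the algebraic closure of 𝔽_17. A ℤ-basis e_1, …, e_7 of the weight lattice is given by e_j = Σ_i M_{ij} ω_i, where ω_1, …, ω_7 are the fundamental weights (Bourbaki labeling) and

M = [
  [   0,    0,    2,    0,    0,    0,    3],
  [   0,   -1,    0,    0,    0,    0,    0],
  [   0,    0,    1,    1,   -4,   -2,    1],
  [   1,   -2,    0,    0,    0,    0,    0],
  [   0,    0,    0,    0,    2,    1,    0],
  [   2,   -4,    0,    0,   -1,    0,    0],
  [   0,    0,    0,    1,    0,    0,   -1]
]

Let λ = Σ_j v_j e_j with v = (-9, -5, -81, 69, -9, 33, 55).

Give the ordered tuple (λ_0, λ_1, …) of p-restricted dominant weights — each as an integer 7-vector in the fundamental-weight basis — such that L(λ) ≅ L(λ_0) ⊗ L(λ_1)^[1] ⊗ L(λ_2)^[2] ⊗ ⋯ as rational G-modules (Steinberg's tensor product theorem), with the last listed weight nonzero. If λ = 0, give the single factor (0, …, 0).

Converting to the ω-basis (c_i = row i of M dotted with v = (-9, -5, -81, 69, -9, 33, 55)):
  c_1 = (0)·(-9) + (0)·(-5) + (2)·(-81) + 0·69 + (0)·(-9) + 0·33 + 3·55 = 3
  c_2 = (0)·(-9) + (-1)·(-5) + (0)·(-81) + 0·69 + (0)·(-9) + 0·33 + 0·55 = 5
  c_3 = (0)·(-9) + (0)·(-5) + (1)·(-81) + 1·69 + (-4)·(-9) + (-2)·(33) + 1·55 = 13
  c_4 = (1)·(-9) + (-2)·(-5) + (0)·(-81) + 0·69 + (0)·(-9) + 0·33 + 0·55 = 1
  c_5 = (0)·(-9) + (0)·(-5) + (0)·(-81) + 0·69 + (2)·(-9) + 1·33 + 0·55 = 15
  c_6 = (2)·(-9) + (-4)·(-5) + (0)·(-81) + 0·69 + (-1)·(-9) + 0·33 + 0·55 = 11
  c_7 = (0)·(-9) + (0)·(-5) + (0)·(-81) + 1·69 + (0)·(-9) + 0·33 + (-1)·(55) = 14
Expand coordinatewise in base 17:
  c_1 = 3 = 3·17^0
  c_2 = 5 = 5·17^0
  c_3 = 13 = 13·17^0
  c_4 = 1 = 1·17^0
  c_5 = 15 = 15·17^0
  c_6 = 11 = 11·17^0
  c_7 = 14 = 14·17^0
Factor λ_0 = (3, 5, 13, 1, 15, 11, 14)

((3, 5, 13, 1, 15, 11, 14),)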